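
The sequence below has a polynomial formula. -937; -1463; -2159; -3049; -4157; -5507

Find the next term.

-7123

Δ: -526  -696  -890  -1108  -1350
Δ²: -170  -194  -218  -242
Δ³: -24  -24  -24
Constant third difference = -24, so extend:
-242 − 24 = -266;  -1350 − 266 = -1616;  -5507 − 1616 = -7123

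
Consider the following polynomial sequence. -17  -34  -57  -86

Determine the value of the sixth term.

-17, -23, -29
-6, -6
The second differences are constant (-6).
-29 − 6 = -35;  -86 − 35 = -121
-35 − 6 = -41;  -121 − 41 = -162

-162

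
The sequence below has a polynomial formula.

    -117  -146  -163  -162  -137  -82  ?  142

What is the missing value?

Using the first 6 terms:
-29, -17, 1, 25, 55
12, 18, 24, 30
6, 6, 6
Constant third difference = 6.
Extend forward: 30 + 6 = 36;  55 + 36 = 91;  -82 + 91 = 9

9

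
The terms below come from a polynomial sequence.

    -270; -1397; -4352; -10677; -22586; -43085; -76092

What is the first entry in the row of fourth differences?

Δ: -1127, -2955, -6325, -11909, -20499, -33007
Δ²: -1828, -3370, -5584, -8590, -12508
Δ³: -1542, -2214, -3006, -3918
Δ⁴: -672, -792, -912
Δ⁵: -120, -120

-672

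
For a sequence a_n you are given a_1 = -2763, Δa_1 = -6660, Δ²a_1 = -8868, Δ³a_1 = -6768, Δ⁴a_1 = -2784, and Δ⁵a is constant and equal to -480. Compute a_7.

-355743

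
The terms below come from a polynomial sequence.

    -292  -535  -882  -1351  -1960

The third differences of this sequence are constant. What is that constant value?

D1: -243, -347, -469, -609
D2: -104, -122, -140
D3: -18, -18

-18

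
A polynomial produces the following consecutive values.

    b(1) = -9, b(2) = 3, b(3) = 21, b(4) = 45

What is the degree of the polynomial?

2

D1: 12, 18, 24
D2: 6, 6
The second differences are constant, so the polynomial has degree 2.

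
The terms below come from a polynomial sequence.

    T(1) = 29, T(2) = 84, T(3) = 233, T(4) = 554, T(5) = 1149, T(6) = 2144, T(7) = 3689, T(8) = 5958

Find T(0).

D1: 55  149  321  595  995  1545  2269
D2: 94  172  274  400  550  724
D3: 78  102  126  150  174
D4: 24  24  24  24
The fourth differences are constant at 24.
Work back: 78 − 24 = 54;  94 − 54 = 40;  55 − 40 = 15;  29 − 15 = 14

14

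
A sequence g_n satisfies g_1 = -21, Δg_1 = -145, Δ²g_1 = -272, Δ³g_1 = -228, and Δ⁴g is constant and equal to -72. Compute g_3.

Build the table forward from the leading diagonal:
Δ⁴: -72, -72, -72
Δ³: -228, -300, -372
Δ²: -272, -500, -800
Δ: -145, -417, -917
g: -21, -166, -583

-583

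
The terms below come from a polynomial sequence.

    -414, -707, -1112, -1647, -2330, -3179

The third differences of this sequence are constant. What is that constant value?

-18

Δ: -293, -405, -535, -683, -849
Δ²: -112, -130, -148, -166
Δ³: -18, -18, -18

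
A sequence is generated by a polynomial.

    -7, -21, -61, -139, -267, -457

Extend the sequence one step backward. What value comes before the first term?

D1: -14  -40  -78  -128  -190
D2: -26  -38  -50  -62
D3: -12  -12  -12
The third differences are constant at -12.
Work back: -26 + 12 = -14;  -14 + 14 = 0;  -7 + 0 = -7

-7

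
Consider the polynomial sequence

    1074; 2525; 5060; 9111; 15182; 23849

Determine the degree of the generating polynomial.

First differences: 1451, 2535, 4051, 6071, 8667
Second differences: 1084, 1516, 2020, 2596
Third differences: 432, 504, 576
Fourth differences: 72, 72
The fourth differences are constant, so the polynomial has degree 4.

4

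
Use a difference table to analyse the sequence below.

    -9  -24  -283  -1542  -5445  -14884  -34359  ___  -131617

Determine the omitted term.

-70338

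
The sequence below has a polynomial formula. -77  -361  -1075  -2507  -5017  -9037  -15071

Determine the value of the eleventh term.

-71947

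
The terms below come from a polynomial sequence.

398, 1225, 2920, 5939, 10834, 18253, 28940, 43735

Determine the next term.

D1: 827  1695  3019  4895  7419  10687  14795
D2: 868  1324  1876  2524  3268  4108
D3: 456  552  648  744  840
D4: 96  96  96  96
Constant fourth difference = 96, so extend:
840 + 96 = 936;  4108 + 936 = 5044;  14795 + 5044 = 19839;  43735 + 19839 = 63574

63574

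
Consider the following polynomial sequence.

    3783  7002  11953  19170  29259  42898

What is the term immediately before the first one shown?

Δ: 3219  4951  7217  10089  13639
Δ²: 1732  2266  2872  3550
Δ³: 534  606  678
Δ⁴: 72  72
The fourth differences are constant at 72.
Work back: 534 − 72 = 462;  1732 − 462 = 1270;  3219 − 1270 = 1949;  3783 − 1949 = 1834

1834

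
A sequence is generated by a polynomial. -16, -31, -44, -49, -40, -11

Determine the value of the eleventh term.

644

D1: -15, -13, -5, 9, 29
D2: 2, 8, 14, 20
D3: 6, 6, 6
Third differences constant at 6.
20 + 6 = 26;  29 + 26 = 55;  -11 + 55 = 44
26 + 6 = 32;  55 + 32 = 87;  44 + 87 = 131
32 + 6 = 38;  87 + 38 = 125;  131 + 125 = 256
38 + 6 = 44;  125 + 44 = 169;  256 + 169 = 425
44 + 6 = 50;  169 + 50 = 219;  425 + 219 = 644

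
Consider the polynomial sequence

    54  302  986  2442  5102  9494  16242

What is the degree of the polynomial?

4

First differences: 248, 684, 1456, 2660, 4392, 6748
Second differences: 436, 772, 1204, 1732, 2356
Third differences: 336, 432, 528, 624
Fourth differences: 96, 96, 96
The fourth differences are constant, so the polynomial has degree 4.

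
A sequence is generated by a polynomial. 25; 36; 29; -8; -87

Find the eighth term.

-696

Δ: 11  -7  -37  -79
Δ²: -18  -30  -42
Δ³: -12  -12
The third differences are constant (-12).
-42 − 12 = -54;  -79 − 54 = -133;  -87 − 133 = -220
-54 − 12 = -66;  -133 − 66 = -199;  -220 − 199 = -419
-66 − 12 = -78;  -199 − 78 = -277;  -419 − 277 = -696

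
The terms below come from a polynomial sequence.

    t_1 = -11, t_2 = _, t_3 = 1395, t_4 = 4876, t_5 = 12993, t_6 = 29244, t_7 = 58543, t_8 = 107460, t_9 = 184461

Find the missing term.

228

Using the last 7 terms:
First differences: 3481  8117  16251  29299  48917  77001
Second differences: 4636  8134  13048  19618  28084
Third differences: 3498  4914  6570  8466
Fourth differences: 1416  1656  1896
Fifth differences: 240  240
Constant fifth difference = 240.
Extend backward: 1416 − 240 = 1176;  3498 − 1176 = 2322;  4636 − 2322 = 2314;  3481 − 2314 = 1167;  1395 − 1167 = 228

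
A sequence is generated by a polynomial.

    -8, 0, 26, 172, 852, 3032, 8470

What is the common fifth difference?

240

First differences: 8, 26, 146, 680, 2180, 5438
Second differences: 18, 120, 534, 1500, 3258
Third differences: 102, 414, 966, 1758
Fourth differences: 312, 552, 792
Fifth differences: 240, 240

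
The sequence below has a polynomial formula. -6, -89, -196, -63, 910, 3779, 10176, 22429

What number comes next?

43682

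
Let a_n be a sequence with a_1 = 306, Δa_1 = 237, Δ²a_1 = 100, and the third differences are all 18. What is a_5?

1926

Build the table forward from the leading diagonal:
D3: 18  18  18  18  18
D2: 100  118  136  154  172
D1: 237  337  455  591  745
a: 306  543  880  1335  1926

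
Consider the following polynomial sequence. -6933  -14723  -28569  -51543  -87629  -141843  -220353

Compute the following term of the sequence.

-7790, -13846, -22974, -36086, -54214, -78510
-6056, -9128, -13112, -18128, -24296
-3072, -3984, -5016, -6168
-912, -1032, -1152
-120, -120
Fifth differences constant at -120.
-1152 − 120 = -1272;  -6168 − 1272 = -7440;  -24296 − 7440 = -31736;  -78510 − 31736 = -110246;  -220353 − 110246 = -330599

-330599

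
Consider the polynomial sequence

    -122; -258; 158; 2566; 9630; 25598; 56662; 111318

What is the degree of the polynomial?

-136, 416, 2408, 7064, 15968, 31064, 54656
552, 1992, 4656, 8904, 15096, 23592
1440, 2664, 4248, 6192, 8496
1224, 1584, 1944, 2304
360, 360, 360
The fifth differences are constant, so the polynomial has degree 5.

5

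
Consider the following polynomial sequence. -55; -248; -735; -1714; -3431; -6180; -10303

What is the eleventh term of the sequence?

-193, -487, -979, -1717, -2749, -4123
-294, -492, -738, -1032, -1374
-198, -246, -294, -342
-48, -48, -48
Constant fourth difference = -48, so extend:
-342 − 48 = -390;  -1374 − 390 = -1764;  -4123 − 1764 = -5887;  -10303 − 5887 = -16190
-390 − 48 = -438;  -1764 − 438 = -2202;  -5887 − 2202 = -8089;  -16190 − 8089 = -24279
-438 − 48 = -486;  -2202 − 486 = -2688;  -8089 − 2688 = -10777;  -24279 − 10777 = -35056
-486 − 48 = -534;  -2688 − 534 = -3222;  -10777 − 3222 = -13999;  -35056 − 13999 = -49055

-49055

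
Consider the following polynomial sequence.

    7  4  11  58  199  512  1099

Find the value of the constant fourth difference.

First differences: -3, 7, 47, 141, 313, 587
Second differences: 10, 40, 94, 172, 274
Third differences: 30, 54, 78, 102
Fourth differences: 24, 24, 24

24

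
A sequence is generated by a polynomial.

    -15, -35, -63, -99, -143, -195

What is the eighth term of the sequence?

-323

First differences: -20, -28, -36, -44, -52
Second differences: -8, -8, -8, -8
The second differences are constant (-8).
-52 − 8 = -60;  -195 − 60 = -255
-60 − 8 = -68;  -255 − 68 = -323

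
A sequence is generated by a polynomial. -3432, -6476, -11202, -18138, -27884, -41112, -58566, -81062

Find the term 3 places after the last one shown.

-188042

First differences: -3044, -4726, -6936, -9746, -13228, -17454, -22496
Second differences: -1682, -2210, -2810, -3482, -4226, -5042
Third differences: -528, -600, -672, -744, -816
Fourth differences: -72, -72, -72, -72
Fourth differences constant at -72.
-816 − 72 = -888;  -5042 − 888 = -5930;  -22496 − 5930 = -28426;  -81062 − 28426 = -109488
-888 − 72 = -960;  -5930 − 960 = -6890;  -28426 − 6890 = -35316;  -109488 − 35316 = -144804
-960 − 72 = -1032;  -6890 − 1032 = -7922;  -35316 − 7922 = -43238;  -144804 − 43238 = -188042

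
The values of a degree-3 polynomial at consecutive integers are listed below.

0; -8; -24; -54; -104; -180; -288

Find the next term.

-434

Δ: -8, -16, -30, -50, -76, -108
Δ²: -8, -14, -20, -26, -32
Δ³: -6, -6, -6, -6
Constant third difference = -6, so extend:
-32 − 6 = -38;  -108 − 38 = -146;  -288 − 146 = -434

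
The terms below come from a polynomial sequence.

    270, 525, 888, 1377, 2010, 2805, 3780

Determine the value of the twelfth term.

11985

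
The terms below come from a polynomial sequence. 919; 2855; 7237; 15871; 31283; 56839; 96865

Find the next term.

Δ: 1936  4382  8634  15412  25556  40026
Δ²: 2446  4252  6778  10144  14470
Δ³: 1806  2526  3366  4326
Δ⁴: 720  840  960
Δ⁵: 120  120
Fifth differences constant at 120.
960 + 120 = 1080;  4326 + 1080 = 5406;  14470 + 5406 = 19876;  40026 + 19876 = 59902;  96865 + 59902 = 156767

156767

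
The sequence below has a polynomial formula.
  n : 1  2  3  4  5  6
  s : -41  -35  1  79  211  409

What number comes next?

685

First differences: 6  36  78  132  198
Second differences: 30  42  54  66
Third differences: 12  12  12
Third differences constant at 12.
66 + 12 = 78;  198 + 78 = 276;  409 + 276 = 685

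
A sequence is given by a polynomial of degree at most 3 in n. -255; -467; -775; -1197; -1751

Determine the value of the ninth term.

D1: -212, -308, -422, -554
D2: -96, -114, -132
D3: -18, -18
Third differences constant at -18.
-132 − 18 = -150;  -554 − 150 = -704;  -1751 − 704 = -2455
-150 − 18 = -168;  -704 − 168 = -872;  -2455 − 872 = -3327
-168 − 18 = -186;  -872 − 186 = -1058;  -3327 − 1058 = -4385
-186 − 18 = -204;  -1058 − 204 = -1262;  -4385 − 1262 = -5647

-5647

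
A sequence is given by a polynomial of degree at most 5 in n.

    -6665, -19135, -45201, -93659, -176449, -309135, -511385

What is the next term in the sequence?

-807451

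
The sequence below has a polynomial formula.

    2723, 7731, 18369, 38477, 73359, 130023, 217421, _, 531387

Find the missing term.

346689

Using the first 7 terms:
First differences: 5008, 10638, 20108, 34882, 56664, 87398
Second differences: 5630, 9470, 14774, 21782, 30734
Third differences: 3840, 5304, 7008, 8952
Fourth differences: 1464, 1704, 1944
Fifth differences: 240, 240
Constant fifth difference = 240.
Extend forward: 1944 + 240 = 2184;  8952 + 2184 = 11136;  30734 + 11136 = 41870;  87398 + 41870 = 129268;  217421 + 129268 = 346689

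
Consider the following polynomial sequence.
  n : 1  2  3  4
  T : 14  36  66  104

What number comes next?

150

First differences: 22, 30, 38
Second differences: 8, 8
The second differences are constant (8).
38 + 8 = 46;  104 + 46 = 150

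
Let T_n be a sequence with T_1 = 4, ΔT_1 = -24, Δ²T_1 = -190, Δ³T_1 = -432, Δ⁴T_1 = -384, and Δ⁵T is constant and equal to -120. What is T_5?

Build the table forward from the leading diagonal:
D5: -120  -120  -120  -120  -120
D4: -384  -504  -624  -744  -864
D3: -432  -816  -1320  -1944  -2688
D2: -190  -622  -1438  -2758  -4702
D1: -24  -214  -836  -2274  -5032
T: 4  -20  -234  -1070  -3344

-3344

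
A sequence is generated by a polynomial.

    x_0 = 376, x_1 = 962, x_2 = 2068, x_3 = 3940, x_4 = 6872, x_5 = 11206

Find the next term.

D1: 586, 1106, 1872, 2932, 4334
D2: 520, 766, 1060, 1402
D3: 246, 294, 342
D4: 48, 48
The fourth differences are constant (48).
342 + 48 = 390;  1402 + 390 = 1792;  4334 + 1792 = 6126;  11206 + 6126 = 17332

17332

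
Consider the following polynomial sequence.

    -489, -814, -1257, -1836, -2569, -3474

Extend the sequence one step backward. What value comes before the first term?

-264

-325  -443  -579  -733  -905
-118  -136  -154  -172
-18  -18  -18
The third differences are constant at -18.
Work back: -118 + 18 = -100;  -325 + 100 = -225;  -489 + 225 = -264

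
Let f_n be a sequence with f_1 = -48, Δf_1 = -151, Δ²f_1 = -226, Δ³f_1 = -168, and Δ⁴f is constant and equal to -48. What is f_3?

-576

Build the table forward from the leading diagonal:
Fourth differences: -48  -48  -48
Third differences: -168  -216  -264
Second differences: -226  -394  -610
First differences: -151  -377  -771
f: -48  -199  -576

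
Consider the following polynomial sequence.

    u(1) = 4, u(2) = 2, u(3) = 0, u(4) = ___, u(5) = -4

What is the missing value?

-2

Using the first 3 terms:
D1: -2  -2
Constant first difference = -2.
Extend forward: 0 − 2 = -2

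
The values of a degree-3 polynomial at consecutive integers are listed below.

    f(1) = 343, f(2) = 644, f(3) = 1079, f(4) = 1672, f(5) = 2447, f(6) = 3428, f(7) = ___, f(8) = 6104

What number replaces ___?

4639

Using the first 6 terms:
Δ: 301  435  593  775  981
Δ²: 134  158  182  206
Δ³: 24  24  24
Constant third difference = 24.
Extend forward: 206 + 24 = 230;  981 + 230 = 1211;  3428 + 1211 = 4639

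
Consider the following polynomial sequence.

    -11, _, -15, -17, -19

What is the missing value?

-13

Using the last 3 terms:
Δ: -2, -2
Constant first difference = -2.
Extend backward: -15 + 2 = -13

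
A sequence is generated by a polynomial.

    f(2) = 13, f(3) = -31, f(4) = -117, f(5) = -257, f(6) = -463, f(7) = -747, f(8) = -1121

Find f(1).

27

D1: -44  -86  -140  -206  -284  -374
D2: -42  -54  -66  -78  -90
D3: -12  -12  -12  -12
The third differences are constant at -12.
Work back: -42 + 12 = -30;  -44 + 30 = -14;  13 + 14 = 27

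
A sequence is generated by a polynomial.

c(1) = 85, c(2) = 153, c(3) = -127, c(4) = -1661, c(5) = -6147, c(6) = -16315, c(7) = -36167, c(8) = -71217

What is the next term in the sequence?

68, -280, -1534, -4486, -10168, -19852, -35050
-348, -1254, -2952, -5682, -9684, -15198
-906, -1698, -2730, -4002, -5514
-792, -1032, -1272, -1512
-240, -240, -240
Fifth differences constant at -240.
-1512 − 240 = -1752;  -5514 − 1752 = -7266;  -15198 − 7266 = -22464;  -35050 − 22464 = -57514;  -71217 − 57514 = -128731

-128731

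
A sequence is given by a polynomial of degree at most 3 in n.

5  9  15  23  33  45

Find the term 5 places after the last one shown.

135

First differences: 4, 6, 8, 10, 12
Second differences: 2, 2, 2, 2
The second differences are constant (2).
12 + 2 = 14;  45 + 14 = 59
14 + 2 = 16;  59 + 16 = 75
16 + 2 = 18;  75 + 18 = 93
18 + 2 = 20;  93 + 20 = 113
20 + 2 = 22;  113 + 22 = 135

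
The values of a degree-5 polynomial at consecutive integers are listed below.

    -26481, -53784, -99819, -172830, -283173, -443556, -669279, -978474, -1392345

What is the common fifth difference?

-240

Δ: -27303, -46035, -73011, -110343, -160383, -225723, -309195, -413871
Δ²: -18732, -26976, -37332, -50040, -65340, -83472, -104676
Δ³: -8244, -10356, -12708, -15300, -18132, -21204
Δ⁴: -2112, -2352, -2592, -2832, -3072
Δ⁵: -240, -240, -240, -240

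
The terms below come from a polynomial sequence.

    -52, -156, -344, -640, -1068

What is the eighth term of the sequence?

First differences: -104, -188, -296, -428
Second differences: -84, -108, -132
Third differences: -24, -24
Constant third difference = -24, so extend:
-132 − 24 = -156;  -428 − 156 = -584;  -1068 − 584 = -1652
-156 − 24 = -180;  -584 − 180 = -764;  -1652 − 764 = -2416
-180 − 24 = -204;  -764 − 204 = -968;  -2416 − 968 = -3384

-3384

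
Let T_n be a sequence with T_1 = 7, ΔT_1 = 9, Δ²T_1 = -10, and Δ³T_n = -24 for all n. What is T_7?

Build the table forward from the leading diagonal:
Δ³: -24, -24, -24, -24, -24, -24, -24
Δ²: -10, -34, -58, -82, -106, -130, -154
Δ: 9, -1, -35, -93, -175, -281, -411
T: 7, 16, 15, -20, -113, -288, -569

-569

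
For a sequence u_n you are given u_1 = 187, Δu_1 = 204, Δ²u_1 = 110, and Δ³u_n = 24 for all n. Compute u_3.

Build the table forward from the leading diagonal:
Δ³: 24  24  24
Δ²: 110  134  158
Δ: 204  314  448
u: 187  391  705

705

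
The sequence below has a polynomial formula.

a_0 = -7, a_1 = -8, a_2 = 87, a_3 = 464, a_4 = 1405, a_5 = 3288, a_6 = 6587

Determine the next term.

11872

Δ: -1, 95, 377, 941, 1883, 3299
Δ²: 96, 282, 564, 942, 1416
Δ³: 186, 282, 378, 474
Δ⁴: 96, 96, 96
Constant fourth difference = 96, so extend:
474 + 96 = 570;  1416 + 570 = 1986;  3299 + 1986 = 5285;  6587 + 5285 = 11872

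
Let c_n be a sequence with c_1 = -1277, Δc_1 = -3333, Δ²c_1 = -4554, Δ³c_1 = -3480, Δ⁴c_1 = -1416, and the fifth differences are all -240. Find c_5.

-57269

Build the table forward from the leading diagonal:
D5: -240, -240, -240, -240, -240
D4: -1416, -1656, -1896, -2136, -2376
D3: -3480, -4896, -6552, -8448, -10584
D2: -4554, -8034, -12930, -19482, -27930
D1: -3333, -7887, -15921, -28851, -48333
c: -1277, -4610, -12497, -28418, -57269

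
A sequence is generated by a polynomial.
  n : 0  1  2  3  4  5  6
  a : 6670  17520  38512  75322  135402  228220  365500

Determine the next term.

561462

10850  20992  36810  60080  92818  137280
10142  15818  23270  32738  44462
5676  7452  9468  11724
1776  2016  2256
240  240
Constant fifth difference = 240, so extend:
2256 + 240 = 2496;  11724 + 2496 = 14220;  44462 + 14220 = 58682;  137280 + 58682 = 195962;  365500 + 195962 = 561462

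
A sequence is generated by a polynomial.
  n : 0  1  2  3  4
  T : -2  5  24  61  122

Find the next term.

213

Δ: 7, 19, 37, 61
Δ²: 12, 18, 24
Δ³: 6, 6
The third differences are constant (6).
24 + 6 = 30;  61 + 30 = 91;  122 + 91 = 213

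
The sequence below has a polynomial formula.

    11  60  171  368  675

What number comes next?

1116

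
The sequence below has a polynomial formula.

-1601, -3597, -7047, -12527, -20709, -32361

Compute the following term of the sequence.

-48347

D1: -1996  -3450  -5480  -8182  -11652
D2: -1454  -2030  -2702  -3470
D3: -576  -672  -768
D4: -96  -96
Constant fourth difference = -96, so extend:
-768 − 96 = -864;  -3470 − 864 = -4334;  -11652 − 4334 = -15986;  -32361 − 15986 = -48347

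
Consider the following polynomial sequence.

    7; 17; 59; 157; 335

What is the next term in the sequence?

10, 42, 98, 178
32, 56, 80
24, 24
The third differences are constant (24).
80 + 24 = 104;  178 + 104 = 282;  335 + 282 = 617

617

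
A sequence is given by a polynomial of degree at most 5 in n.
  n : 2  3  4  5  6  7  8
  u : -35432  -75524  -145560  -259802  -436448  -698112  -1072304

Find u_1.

D1: -40092  -70036  -114242  -176646  -261664  -374192
D2: -29944  -44206  -62404  -85018  -112528
D3: -14262  -18198  -22614  -27510
D4: -3936  -4416  -4896
D5: -480  -480
The fifth differences are constant at -480.
Work back: -3936 + 480 = -3456;  -14262 + 3456 = -10806;  -29944 + 10806 = -19138;  -40092 + 19138 = -20954;  -35432 + 20954 = -14478

-14478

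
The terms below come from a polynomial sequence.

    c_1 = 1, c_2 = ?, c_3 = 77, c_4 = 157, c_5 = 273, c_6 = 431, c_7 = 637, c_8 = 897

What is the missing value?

Using the last 6 terms:
80, 116, 158, 206, 260
36, 42, 48, 54
6, 6, 6
Constant third difference = 6.
Extend backward: 36 − 6 = 30;  80 − 30 = 50;  77 − 50 = 27

27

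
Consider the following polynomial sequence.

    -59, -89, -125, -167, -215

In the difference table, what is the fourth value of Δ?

-48

D1: -30, -36, -42, -48
D2: -6, -6, -6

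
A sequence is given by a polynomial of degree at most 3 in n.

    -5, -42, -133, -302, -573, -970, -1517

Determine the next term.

-2238

D1: -37, -91, -169, -271, -397, -547
D2: -54, -78, -102, -126, -150
D3: -24, -24, -24, -24
Third differences constant at -24.
-150 − 24 = -174;  -547 − 174 = -721;  -1517 − 721 = -2238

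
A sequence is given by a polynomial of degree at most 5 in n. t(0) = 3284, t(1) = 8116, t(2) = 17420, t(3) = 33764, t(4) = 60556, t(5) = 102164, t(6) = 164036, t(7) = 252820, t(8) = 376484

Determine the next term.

544436

Δ: 4832, 9304, 16344, 26792, 41608, 61872, 88784, 123664
Δ²: 4472, 7040, 10448, 14816, 20264, 26912, 34880
Δ³: 2568, 3408, 4368, 5448, 6648, 7968
Δ⁴: 840, 960, 1080, 1200, 1320
Δ⁵: 120, 120, 120, 120
The fifth differences are constant (120).
1320 + 120 = 1440;  7968 + 1440 = 9408;  34880 + 9408 = 44288;  123664 + 44288 = 167952;  376484 + 167952 = 544436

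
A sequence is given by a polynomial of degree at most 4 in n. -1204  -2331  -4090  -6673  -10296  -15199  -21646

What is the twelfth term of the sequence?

-87961

Δ: -1127, -1759, -2583, -3623, -4903, -6447
Δ²: -632, -824, -1040, -1280, -1544
Δ³: -192, -216, -240, -264
Δ⁴: -24, -24, -24
Constant fourth difference = -24, so extend:
-264 − 24 = -288;  -1544 − 288 = -1832;  -6447 − 1832 = -8279;  -21646 − 8279 = -29925
-288 − 24 = -312;  -1832 − 312 = -2144;  -8279 − 2144 = -10423;  -29925 − 10423 = -40348
-312 − 24 = -336;  -2144 − 336 = -2480;  -10423 − 2480 = -12903;  -40348 − 12903 = -53251
-336 − 24 = -360;  -2480 − 360 = -2840;  -12903 − 2840 = -15743;  -53251 − 15743 = -68994
-360 − 24 = -384;  -2840 − 384 = -3224;  -15743 − 3224 = -18967;  -68994 − 18967 = -87961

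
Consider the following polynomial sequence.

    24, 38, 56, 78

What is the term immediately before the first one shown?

D1: 14, 18, 22
D2: 4, 4
The second differences are constant at 4.
Work back: 14 − 4 = 10;  24 − 10 = 14

14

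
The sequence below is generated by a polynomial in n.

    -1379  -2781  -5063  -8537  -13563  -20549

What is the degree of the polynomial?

4

-1402, -2282, -3474, -5026, -6986
-880, -1192, -1552, -1960
-312, -360, -408
-48, -48
The fourth differences are constant, so the polynomial has degree 4.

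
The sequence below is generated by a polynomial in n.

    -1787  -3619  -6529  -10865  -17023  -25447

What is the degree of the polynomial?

4

Δ: -1832, -2910, -4336, -6158, -8424
Δ²: -1078, -1426, -1822, -2266
Δ³: -348, -396, -444
Δ⁴: -48, -48
The fourth differences are constant, so the polynomial has degree 4.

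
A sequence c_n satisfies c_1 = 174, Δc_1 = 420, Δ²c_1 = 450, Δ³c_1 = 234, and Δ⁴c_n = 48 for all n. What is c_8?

22434

Build the table forward from the leading diagonal:
Fourth differences: 48, 48, 48, 48, 48, 48, 48, 48
Third differences: 234, 282, 330, 378, 426, 474, 522, 570
Second differences: 450, 684, 966, 1296, 1674, 2100, 2574, 3096
First differences: 420, 870, 1554, 2520, 3816, 5490, 7590, 10164
c: 174, 594, 1464, 3018, 5538, 9354, 14844, 22434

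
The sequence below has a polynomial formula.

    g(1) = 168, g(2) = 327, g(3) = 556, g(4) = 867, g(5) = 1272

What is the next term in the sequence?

Δ: 159 , 229 , 311 , 405
Δ²: 70 , 82 , 94
Δ³: 12 , 12
Third differences constant at 12.
94 + 12 = 106;  405 + 106 = 511;  1272 + 511 = 1783

1783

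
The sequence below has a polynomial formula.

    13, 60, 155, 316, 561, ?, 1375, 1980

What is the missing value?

Using the first 5 terms:
Δ: 47  95  161  245
Δ²: 48  66  84
Δ³: 18  18
Constant third difference = 18.
Extend forward: 84 + 18 = 102;  245 + 102 = 347;  561 + 347 = 908

908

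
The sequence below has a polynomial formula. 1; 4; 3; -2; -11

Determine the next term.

First differences: 3 , -1 , -5 , -9
Second differences: -4 , -4 , -4
Constant second difference = -4, so extend:
-9 − 4 = -13;  -11 − 13 = -24

-24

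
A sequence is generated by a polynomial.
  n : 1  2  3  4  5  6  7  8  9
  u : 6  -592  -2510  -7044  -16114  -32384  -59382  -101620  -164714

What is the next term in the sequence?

-255504

-598, -1918, -4534, -9070, -16270, -26998, -42238, -63094
-1320, -2616, -4536, -7200, -10728, -15240, -20856
-1296, -1920, -2664, -3528, -4512, -5616
-624, -744, -864, -984, -1104
-120, -120, -120, -120
Fifth differences constant at -120.
-1104 − 120 = -1224;  -5616 − 1224 = -6840;  -20856 − 6840 = -27696;  -63094 − 27696 = -90790;  -164714 − 90790 = -255504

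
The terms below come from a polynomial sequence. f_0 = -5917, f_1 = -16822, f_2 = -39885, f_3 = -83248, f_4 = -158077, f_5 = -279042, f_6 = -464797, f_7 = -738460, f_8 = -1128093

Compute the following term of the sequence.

-1667182

First differences: -10905, -23063, -43363, -74829, -120965, -185755, -273663, -389633
Second differences: -12158, -20300, -31466, -46136, -64790, -87908, -115970
Third differences: -8142, -11166, -14670, -18654, -23118, -28062
Fourth differences: -3024, -3504, -3984, -4464, -4944
Fifth differences: -480, -480, -480, -480
Constant fifth difference = -480, so extend:
-4944 − 480 = -5424;  -28062 − 5424 = -33486;  -115970 − 33486 = -149456;  -389633 − 149456 = -539089;  -1128093 − 539089 = -1667182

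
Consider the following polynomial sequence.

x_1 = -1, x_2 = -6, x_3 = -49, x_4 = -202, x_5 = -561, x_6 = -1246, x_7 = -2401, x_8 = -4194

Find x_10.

-5, -43, -153, -359, -685, -1155, -1793
-38, -110, -206, -326, -470, -638
-72, -96, -120, -144, -168
-24, -24, -24, -24
The fourth differences are constant (-24).
-168 − 24 = -192;  -638 − 192 = -830;  -1793 − 830 = -2623;  -4194 − 2623 = -6817
-192 − 24 = -216;  -830 − 216 = -1046;  -2623 − 1046 = -3669;  -6817 − 3669 = -10486

-10486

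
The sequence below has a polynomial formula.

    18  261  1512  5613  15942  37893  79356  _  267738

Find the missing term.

Using the first 7 terms:
Δ: 243, 1251, 4101, 10329, 21951, 41463
Δ²: 1008, 2850, 6228, 11622, 19512
Δ³: 1842, 3378, 5394, 7890
Δ⁴: 1536, 2016, 2496
Δ⁵: 480, 480
Constant fifth difference = 480.
Extend forward: 2496 + 480 = 2976;  7890 + 2976 = 10866;  19512 + 10866 = 30378;  41463 + 30378 = 71841;  79356 + 71841 = 151197

151197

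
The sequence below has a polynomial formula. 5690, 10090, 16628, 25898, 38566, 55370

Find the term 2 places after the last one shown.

D1: 4400, 6538, 9270, 12668, 16804
D2: 2138, 2732, 3398, 4136
D3: 594, 666, 738
D4: 72, 72
The fourth differences are constant (72).
738 + 72 = 810;  4136 + 810 = 4946;  16804 + 4946 = 21750;  55370 + 21750 = 77120
810 + 72 = 882;  4946 + 882 = 5828;  21750 + 5828 = 27578;  77120 + 27578 = 104698

104698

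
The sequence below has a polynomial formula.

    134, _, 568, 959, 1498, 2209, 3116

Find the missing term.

Using the last 5 terms:
Δ: 391, 539, 711, 907
Δ²: 148, 172, 196
Δ³: 24, 24
Constant third difference = 24.
Extend backward: 148 − 24 = 124;  391 − 124 = 267;  568 − 267 = 301

301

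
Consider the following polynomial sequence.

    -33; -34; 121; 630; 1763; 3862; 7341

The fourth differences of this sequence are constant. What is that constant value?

First differences: -1, 155, 509, 1133, 2099, 3479
Second differences: 156, 354, 624, 966, 1380
Third differences: 198, 270, 342, 414
Fourth differences: 72, 72, 72

72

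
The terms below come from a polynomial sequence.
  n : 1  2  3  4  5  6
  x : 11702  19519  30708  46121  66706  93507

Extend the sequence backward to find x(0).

6501

Δ: 7817  11189  15413  20585  26801
Δ²: 3372  4224  5172  6216
Δ³: 852  948  1044
Δ⁴: 96  96
The fourth differences are constant at 96.
Work back: 852 − 96 = 756;  3372 − 756 = 2616;  7817 − 2616 = 5201;  11702 − 5201 = 6501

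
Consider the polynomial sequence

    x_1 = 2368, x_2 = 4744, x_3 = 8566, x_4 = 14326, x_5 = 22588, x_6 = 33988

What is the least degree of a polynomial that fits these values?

4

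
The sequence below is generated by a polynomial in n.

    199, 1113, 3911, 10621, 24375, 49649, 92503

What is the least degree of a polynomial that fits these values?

5

Δ: 914, 2798, 6710, 13754, 25274, 42854
Δ²: 1884, 3912, 7044, 11520, 17580
Δ³: 2028, 3132, 4476, 6060
Δ⁴: 1104, 1344, 1584
Δ⁵: 240, 240
The fifth differences are constant, so the polynomial has degree 5.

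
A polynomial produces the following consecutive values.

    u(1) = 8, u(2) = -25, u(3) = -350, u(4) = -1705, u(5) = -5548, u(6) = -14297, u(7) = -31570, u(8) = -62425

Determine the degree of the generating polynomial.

5

-33, -325, -1355, -3843, -8749, -17273, -30855
-292, -1030, -2488, -4906, -8524, -13582
-738, -1458, -2418, -3618, -5058
-720, -960, -1200, -1440
-240, -240, -240
The fifth differences are constant, so the polynomial has degree 5.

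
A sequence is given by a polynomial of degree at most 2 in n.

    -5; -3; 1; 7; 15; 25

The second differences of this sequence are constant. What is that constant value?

D1: 2, 4, 6, 8, 10
D2: 2, 2, 2, 2

2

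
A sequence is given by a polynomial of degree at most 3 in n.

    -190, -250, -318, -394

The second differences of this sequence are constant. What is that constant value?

-8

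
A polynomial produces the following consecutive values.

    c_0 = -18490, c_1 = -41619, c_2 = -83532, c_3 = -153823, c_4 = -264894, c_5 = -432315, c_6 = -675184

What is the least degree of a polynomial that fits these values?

First differences: -23129, -41913, -70291, -111071, -167421, -242869
Second differences: -18784, -28378, -40780, -56350, -75448
Third differences: -9594, -12402, -15570, -19098
Fourth differences: -2808, -3168, -3528
Fifth differences: -360, -360
The fifth differences are constant, so the polynomial has degree 5.

5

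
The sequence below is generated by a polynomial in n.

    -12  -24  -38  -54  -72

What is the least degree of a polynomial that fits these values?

First differences: -12, -14, -16, -18
Second differences: -2, -2, -2
The second differences are constant, so the polynomial has degree 2.

2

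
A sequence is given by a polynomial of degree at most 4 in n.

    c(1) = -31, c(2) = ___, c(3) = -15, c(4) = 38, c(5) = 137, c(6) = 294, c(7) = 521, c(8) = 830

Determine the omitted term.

Using the last 6 terms:
D1: 53, 99, 157, 227, 309
D2: 46, 58, 70, 82
D3: 12, 12, 12
Constant third difference = 12.
Extend backward: 46 − 12 = 34;  53 − 34 = 19;  -15 − 19 = -34

-34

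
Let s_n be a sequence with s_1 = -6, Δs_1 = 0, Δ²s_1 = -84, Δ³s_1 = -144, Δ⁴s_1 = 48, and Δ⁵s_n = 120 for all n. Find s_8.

-2610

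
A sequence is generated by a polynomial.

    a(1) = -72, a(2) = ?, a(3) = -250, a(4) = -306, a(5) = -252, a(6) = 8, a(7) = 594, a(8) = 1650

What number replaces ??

Using the last 6 terms:
Δ: -56, 54, 260, 586, 1056
Δ²: 110, 206, 326, 470
Δ³: 96, 120, 144
Δ⁴: 24, 24
Constant fourth difference = 24.
Extend backward: 96 − 24 = 72;  110 − 72 = 38;  -56 − 38 = -94;  -250 + 94 = -156

-156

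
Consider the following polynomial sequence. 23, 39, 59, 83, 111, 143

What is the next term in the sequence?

Δ: 16, 20, 24, 28, 32
Δ²: 4, 4, 4, 4
Second differences constant at 4.
32 + 4 = 36;  143 + 36 = 179

179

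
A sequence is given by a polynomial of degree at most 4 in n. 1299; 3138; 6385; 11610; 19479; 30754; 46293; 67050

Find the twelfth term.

D1: 1839, 3247, 5225, 7869, 11275, 15539, 20757
D2: 1408, 1978, 2644, 3406, 4264, 5218
D3: 570, 666, 762, 858, 954
D4: 96, 96, 96, 96
Constant fourth difference = 96, so extend:
954 + 96 = 1050;  5218 + 1050 = 6268;  20757 + 6268 = 27025;  67050 + 27025 = 94075
1050 + 96 = 1146;  6268 + 1146 = 7414;  27025 + 7414 = 34439;  94075 + 34439 = 128514
1146 + 96 = 1242;  7414 + 1242 = 8656;  34439 + 8656 = 43095;  128514 + 43095 = 171609
1242 + 96 = 1338;  8656 + 1338 = 9994;  43095 + 9994 = 53089;  171609 + 53089 = 224698

224698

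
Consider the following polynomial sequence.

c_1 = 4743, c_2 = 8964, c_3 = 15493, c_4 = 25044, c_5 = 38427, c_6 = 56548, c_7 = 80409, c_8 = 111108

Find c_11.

256653

4221, 6529, 9551, 13383, 18121, 23861, 30699
2308, 3022, 3832, 4738, 5740, 6838
714, 810, 906, 1002, 1098
96, 96, 96, 96
Constant fourth difference = 96, so extend:
1098 + 96 = 1194;  6838 + 1194 = 8032;  30699 + 8032 = 38731;  111108 + 38731 = 149839
1194 + 96 = 1290;  8032 + 1290 = 9322;  38731 + 9322 = 48053;  149839 + 48053 = 197892
1290 + 96 = 1386;  9322 + 1386 = 10708;  48053 + 10708 = 58761;  197892 + 58761 = 256653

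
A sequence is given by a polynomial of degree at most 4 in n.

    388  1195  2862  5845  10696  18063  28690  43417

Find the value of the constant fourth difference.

96

First differences: 807, 1667, 2983, 4851, 7367, 10627, 14727
Second differences: 860, 1316, 1868, 2516, 3260, 4100
Third differences: 456, 552, 648, 744, 840
Fourth differences: 96, 96, 96, 96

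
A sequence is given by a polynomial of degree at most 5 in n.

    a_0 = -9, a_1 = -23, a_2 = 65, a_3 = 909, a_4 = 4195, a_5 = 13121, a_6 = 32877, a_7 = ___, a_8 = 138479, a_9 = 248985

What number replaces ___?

71125

Using the first 7 terms:
First differences: -14, 88, 844, 3286, 8926, 19756
Second differences: 102, 756, 2442, 5640, 10830
Third differences: 654, 1686, 3198, 5190
Fourth differences: 1032, 1512, 1992
Fifth differences: 480, 480
Constant fifth difference = 480.
Extend forward: 1992 + 480 = 2472;  5190 + 2472 = 7662;  10830 + 7662 = 18492;  19756 + 18492 = 38248;  32877 + 38248 = 71125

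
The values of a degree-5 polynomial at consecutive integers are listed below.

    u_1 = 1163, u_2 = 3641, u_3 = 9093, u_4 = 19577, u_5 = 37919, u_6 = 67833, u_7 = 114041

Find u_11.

598253

Δ: 2478 , 5452 , 10484 , 18342 , 29914 , 46208
Δ²: 2974 , 5032 , 7858 , 11572 , 16294
Δ³: 2058 , 2826 , 3714 , 4722
Δ⁴: 768 , 888 , 1008
Δ⁵: 120 , 120
The fifth differences are constant (120).
1008 + 120 = 1128;  4722 + 1128 = 5850;  16294 + 5850 = 22144;  46208 + 22144 = 68352;  114041 + 68352 = 182393
1128 + 120 = 1248;  5850 + 1248 = 7098;  22144 + 7098 = 29242;  68352 + 29242 = 97594;  182393 + 97594 = 279987
1248 + 120 = 1368;  7098 + 1368 = 8466;  29242 + 8466 = 37708;  97594 + 37708 = 135302;  279987 + 135302 = 415289
1368 + 120 = 1488;  8466 + 1488 = 9954;  37708 + 9954 = 47662;  135302 + 47662 = 182964;  415289 + 182964 = 598253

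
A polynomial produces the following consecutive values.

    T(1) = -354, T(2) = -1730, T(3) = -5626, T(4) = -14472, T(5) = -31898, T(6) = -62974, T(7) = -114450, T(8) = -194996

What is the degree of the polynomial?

D1: -1376, -3896, -8846, -17426, -31076, -51476, -80546
D2: -2520, -4950, -8580, -13650, -20400, -29070
D3: -2430, -3630, -5070, -6750, -8670
D4: -1200, -1440, -1680, -1920
D5: -240, -240, -240
The fifth differences are constant, so the polynomial has degree 5.

5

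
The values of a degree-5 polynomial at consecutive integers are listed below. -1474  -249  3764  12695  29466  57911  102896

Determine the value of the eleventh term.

1225, 4013, 8931, 16771, 28445, 44985
2788, 4918, 7840, 11674, 16540
2130, 2922, 3834, 4866
792, 912, 1032
120, 120
The fifth differences are constant (120).
1032 + 120 = 1152;  4866 + 1152 = 6018;  16540 + 6018 = 22558;  44985 + 22558 = 67543;  102896 + 67543 = 170439
1152 + 120 = 1272;  6018 + 1272 = 7290;  22558 + 7290 = 29848;  67543 + 29848 = 97391;  170439 + 97391 = 267830
1272 + 120 = 1392;  7290 + 1392 = 8682;  29848 + 8682 = 38530;  97391 + 38530 = 135921;  267830 + 135921 = 403751
1392 + 120 = 1512;  8682 + 1512 = 10194;  38530 + 10194 = 48724;  135921 + 48724 = 184645;  403751 + 184645 = 588396

588396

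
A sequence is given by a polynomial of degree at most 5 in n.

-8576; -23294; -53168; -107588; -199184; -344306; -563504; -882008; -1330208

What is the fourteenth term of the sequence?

-7001978

Δ: -14718, -29874, -54420, -91596, -145122, -219198, -318504, -448200
Δ²: -15156, -24546, -37176, -53526, -74076, -99306, -129696
Δ³: -9390, -12630, -16350, -20550, -25230, -30390
Δ⁴: -3240, -3720, -4200, -4680, -5160
Δ⁵: -480, -480, -480, -480
Constant fifth difference = -480, so extend:
-5160 − 480 = -5640;  -30390 − 5640 = -36030;  -129696 − 36030 = -165726;  -448200 − 165726 = -613926;  -1330208 − 613926 = -1944134
-5640 − 480 = -6120;  -36030 − 6120 = -42150;  -165726 − 42150 = -207876;  -613926 − 207876 = -821802;  -1944134 − 821802 = -2765936
-6120 − 480 = -6600;  -42150 − 6600 = -48750;  -207876 − 48750 = -256626;  -821802 − 256626 = -1078428;  -2765936 − 1078428 = -3844364
-6600 − 480 = -7080;  -48750 − 7080 = -55830;  -256626 − 55830 = -312456;  -1078428 − 312456 = -1390884;  -3844364 − 1390884 = -5235248
-7080 − 480 = -7560;  -55830 − 7560 = -63390;  -312456 − 63390 = -375846;  -1390884 − 375846 = -1766730;  -5235248 − 1766730 = -7001978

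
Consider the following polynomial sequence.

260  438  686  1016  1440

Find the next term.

1970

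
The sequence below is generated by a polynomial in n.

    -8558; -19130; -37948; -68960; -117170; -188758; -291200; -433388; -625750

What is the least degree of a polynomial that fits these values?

Δ: -10572, -18818, -31012, -48210, -71588, -102442, -142188, -192362
Δ²: -8246, -12194, -17198, -23378, -30854, -39746, -50174
Δ³: -3948, -5004, -6180, -7476, -8892, -10428
Δ⁴: -1056, -1176, -1296, -1416, -1536
Δ⁵: -120, -120, -120, -120
The fifth differences are constant, so the polynomial has degree 5.

5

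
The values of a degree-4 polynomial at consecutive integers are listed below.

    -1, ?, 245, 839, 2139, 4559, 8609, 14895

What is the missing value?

39

Using the last 6 terms:
Δ: 594, 1300, 2420, 4050, 6286
Δ²: 706, 1120, 1630, 2236
Δ³: 414, 510, 606
Δ⁴: 96, 96
Constant fourth difference = 96.
Extend backward: 414 − 96 = 318;  706 − 318 = 388;  594 − 388 = 206;  245 − 206 = 39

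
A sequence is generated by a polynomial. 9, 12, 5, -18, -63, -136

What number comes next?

First differences: 3, -7, -23, -45, -73
Second differences: -10, -16, -22, -28
Third differences: -6, -6, -6
Third differences constant at -6.
-28 − 6 = -34;  -73 − 34 = -107;  -136 − 107 = -243

-243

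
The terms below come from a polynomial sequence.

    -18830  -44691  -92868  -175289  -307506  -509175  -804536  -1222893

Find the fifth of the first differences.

-201669

D1: -25861, -48177, -82421, -132217, -201669, -295361, -418357
D2: -22316, -34244, -49796, -69452, -93692, -122996
D3: -11928, -15552, -19656, -24240, -29304
D4: -3624, -4104, -4584, -5064
D5: -480, -480, -480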